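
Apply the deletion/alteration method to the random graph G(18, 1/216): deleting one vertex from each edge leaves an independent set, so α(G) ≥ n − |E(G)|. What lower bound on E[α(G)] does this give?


E[|E(G)|] = C(18, 2)·p = 153 · (1/216) = 17/24.
E[α(G)] ≥ n − E[|E(G)|] = 18 − 17/24 = 415/24.
Numerically: ≈ 17.2917.
(This is only a lower bound; the true E[α(G)] may be larger.)

E[α(G)] ≥ 415/24 ≈ 17.2917.


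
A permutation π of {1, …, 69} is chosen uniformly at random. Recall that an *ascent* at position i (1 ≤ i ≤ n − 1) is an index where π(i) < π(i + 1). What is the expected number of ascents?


Write X = Σ X_I over i = 1, …, 68, with X_I the indicator of one ascent.
There are 68 indicators.
For each fixed i, the pair (π(i), π(i+1)) is a uniformly random ordered pair of distinct values from {1, …, 69}; by symmetry P[π(i) < π(i+1)] = 1/2.
By linearity: E[X] = 68 · (1/2) = (69 − 1) · (1/2) = 34 ≈ 34.00000.

E[X] = 34 = 34.00000.


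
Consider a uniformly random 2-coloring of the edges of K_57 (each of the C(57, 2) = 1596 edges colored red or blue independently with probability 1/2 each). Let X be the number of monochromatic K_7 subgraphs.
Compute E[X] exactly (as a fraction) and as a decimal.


Let X = Σ_S X_S over the C(57, 7) = 264385836 subsets S of size 7, where X_S = 1 if the K_7 on S is monochromatic.
For a fixed S, the K_7 on S has C(7, 2) = 21 edges. P[all 21 edges red] = (1/2)^21, and likewise for blue, so P[monochromatic] = 2·(1/2)^21 = 2^{1 − 21} = 1/1048576.
By linearity: E[X] = C(57, 7) · 2^{1 − 21} = 264385836 · 1/1048576 = 66096459/262144.
Numerically: E[X] ≈ 252.137981.

E[X] = C(57,7)·2^(1−C(7,2)) = 66096459/262144 ≈ 252.137981.


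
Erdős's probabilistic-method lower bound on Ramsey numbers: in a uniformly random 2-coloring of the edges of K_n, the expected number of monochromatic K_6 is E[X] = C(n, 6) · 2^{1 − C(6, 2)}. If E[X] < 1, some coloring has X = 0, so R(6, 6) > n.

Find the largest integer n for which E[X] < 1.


We need C(n, 6) · 2^{1 − 15} < 1, i.e. C(n, 6) < 2^{15 − 1} = 16384.
Check values of n near the boundary:
  n = 11: C(11, 6) = 462; 462 < 16384? YES
  n = 12: C(12, 6) = 924; 924 < 16384? YES
  n = 13: C(13, 6) = 1716; 1716 < 16384? YES
  n = 14: C(14, 6) = 3003; 3003 < 16384? YES
  n = 15: C(15, 6) = 5005; 5005 < 16384? YES
  n = 16: C(16, 6) = 8008; 8008 < 16384? YES
  n = 17: C(17, 6) = 12376; 12376 < 16384? YES
  n = 18: C(18, 6) = 18564; 18564 < 16384? NO
  n = 19: C(19, 6) = 27132; 27132 < 16384? NO
The largest n with C(n, 6) < 16384 is n = 17 (where E[X] = 1547/2048 ≈ 0.75537). Hence R(6, 6) > 17, i.e. R(6, 6) ≥ 18.

Largest n = 17; hence R(6, 6) > 17.


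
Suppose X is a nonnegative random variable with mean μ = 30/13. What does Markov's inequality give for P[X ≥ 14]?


μ = E[X] = 30/13, a = 14.
Markov: P[X ≥ 14] ≤ μ/a = (30/13)/14 = 15/91.
Numerically: ≈ 0.16484.
(Since a = 14 > μ = 2.30769, the bound 15/91 is < 1 and informative.)

P[X ≥ 14] ≤ 15/91 ≈ 0.16484.


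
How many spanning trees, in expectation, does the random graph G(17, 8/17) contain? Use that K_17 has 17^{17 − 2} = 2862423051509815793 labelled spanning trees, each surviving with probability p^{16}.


K_17 has 17^{17 − 2} = 2862423051509815793 labelled spanning trees.
For each such spanning tree H, let X_H = 1 if all 16 edges of H are present in G. Then P[X_H = 1] = p^{16} = (8/17)^{16} = 281474976710656/48661191875666868481.
By linearity of expectation: E[X] = Σ_H E[X_H] = 2862423051509815793 · p^{16} = 2862423051509815793 · 281474976710656/48661191875666868481 = 281474976710656/17.
Numerically: E[X] ≈ 1.66e+13.

E[X] = 2862423051509815793 · (8/17)^{16} = 281474976710656/17 ≈ 1.66e+13.


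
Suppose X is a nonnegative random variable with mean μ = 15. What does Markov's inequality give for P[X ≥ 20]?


μ = E[X] = 15, a = 20.
Markov: P[X ≥ 20] ≤ μ/a = (15)/20 = 3/4.
Numerically: ≈ 0.750000.
(Since a = 20 > μ = 15.000000, the bound 3/4 is < 1 and informative.)

P[X ≥ 20] ≤ 3/4 ≈ 0.750000.


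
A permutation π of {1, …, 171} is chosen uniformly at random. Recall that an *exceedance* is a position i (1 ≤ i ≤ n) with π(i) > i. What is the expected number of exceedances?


Write X = Σ_{i=1}^{171} X_i, where X_i = 1_{π(i) > i}.
For each fixed i, π(i) is uniform over {1, …, 171} (marginal of a uniform permutation), so P[π(i) > i] = (n − i)/n. Summing: Σ_{i=1}^{171} (n − i)/n = (0 + 1 + … + 170)/171 = 171(171 − 1)/(2·171) = (171 − 1)/2.
Hence E[X] = Σ_{i=1}^{171} (171 − i)/171 = 85 ≈ 85.00000.

E[X] = 85 = 85.00000.


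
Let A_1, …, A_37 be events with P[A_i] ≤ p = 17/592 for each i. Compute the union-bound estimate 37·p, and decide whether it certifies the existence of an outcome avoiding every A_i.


Union bound: P[∪_{i=1}^{37} A_i] ≤ Σ_i P[A_i] ≤ 37·p = 37·(17/592) = 17/16.
Numerically: 17/16 ≈ 1.06250.
Is 17/16 < 1? NO.
Since the bound 17/16 is ≥ 1, the union bound is uninformative here; it does NOT by itself certify existence.

37·p = 17/16 ≈ 1.06250; existence NOT certified by the union bound.


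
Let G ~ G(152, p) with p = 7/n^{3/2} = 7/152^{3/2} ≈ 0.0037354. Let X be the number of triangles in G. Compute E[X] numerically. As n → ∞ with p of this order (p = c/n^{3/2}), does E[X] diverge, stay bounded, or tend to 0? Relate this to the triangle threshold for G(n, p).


Number of potential triangles: C(152, 3) = 573800.
Each occurs with probability p³ ≈ (0.0037354)³ ≈ 5.2119228e-08.
By linearity: E[X] = C(152, 3)·p³ ≈ 573800 · 5.2119228e-08 ≈ 0.02991.
Since α = 3/2 > 1, p = c/n^{3/2} = o(1/n) is below the triangle threshold p ~ 1/n. Asymptotically E[X] ~ (c³/6)·n^{3(1−α)} = (7³/6)·n^{-1.5} → 0, so by Markov's inequality G has no triangles w.h.p.

E[X] ≈ 0.02991; in regime p = Θ(1/n^{3/2}) E[X] tends to 0 (below the triangle threshold p ~ 1/n).


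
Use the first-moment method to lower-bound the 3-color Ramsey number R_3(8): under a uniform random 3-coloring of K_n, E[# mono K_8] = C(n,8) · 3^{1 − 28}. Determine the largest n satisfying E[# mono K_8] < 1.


We need C(n, 8) · 3^{1 − 28} < 1, i.e. C(n, 8) < 3^{28 − 1} = 7625597484987.
Check values of n near the boundary:
  n = 151: C(151, 8) = 5551321138650; 5551321138650 < 7625597484987? YES
  n = 152: C(152, 8) = 5859727868575; 5859727868575 < 7625597484987? YES
  n = 153: C(153, 8) = 6183023199255; 6183023199255 < 7625597484987? YES
  n = 154: C(154, 8) = 6521818990995; 6521818990995 < 7625597484987? YES
  n = 155: C(155, 8) = 6876747915675; 6876747915675 < 7625597484987? YES
  n = 156: C(156, 8) = 7248464019225; 7248464019225 < 7625597484987? YES
  n = 157: C(157, 8) = 7637643295425; 7637643295425 < 7625597484987? NO
  n = 158: C(158, 8) = 8044984271181; 8044984271181 < 7625597484987? NO
  n = 159: C(159, 8) = 8471208603429; 8471208603429 < 7625597484987? NO
The largest n with C(n, 8) < 7625597484987 is n = 156 (where E[X] = 805384891025/847288609443 ≈ 0.9505). Hence R_3(8) > 156, i.e. R_3(8) ≥ 157.

Largest n = 156; hence R_3(8) > 156.


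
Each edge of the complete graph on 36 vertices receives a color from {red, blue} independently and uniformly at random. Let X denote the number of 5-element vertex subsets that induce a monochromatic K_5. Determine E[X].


Let X = Σ_S X_S over the C(36, 5) = 376992 subsets S of size 5, where X_S = 1 if the K_5 on S is monochromatic.
For a fixed S, the K_5 on S has C(5, 2) = 10 edges. P[all 10 edges red] = (1/2)^10, and likewise for blue, so P[monochromatic] = 2·(1/2)^10 = 2^{1 − 10} = 1/512.
By linearity of expectation: E[X] = C(36, 5) · 2^{1 − 10} = 376992 · 1/512 = 11781/16.
Numerically: E[X] ≈ 736.312500.

E[X] = C(36,5)·2^(1−C(5,2)) = 11781/16 ≈ 736.312500.


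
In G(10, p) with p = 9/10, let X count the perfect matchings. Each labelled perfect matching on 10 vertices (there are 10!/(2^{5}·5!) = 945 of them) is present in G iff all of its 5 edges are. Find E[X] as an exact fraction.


K_10 has 10!/(2^{5}·5!) = 945 labelled perfect matchings.
For each such perfect matching H, let X_H = 1 if all 5 edges of H are present in G. Then P[X_H = 1] = p^{5} = (9/10)^{5} = 59049/100000.
By linearity of expectation: E[X] = Σ_H E[X_H] = 945 · p^{5} = 945 · 59049/100000 = 11160261/20000.
Numerically: E[X] ≈ 558.

E[X] = 945 · (9/10)^{5} = 11160261/20000 ≈ 558.


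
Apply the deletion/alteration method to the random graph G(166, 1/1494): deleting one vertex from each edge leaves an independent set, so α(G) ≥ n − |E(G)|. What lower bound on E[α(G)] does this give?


E[|E(G)|] = C(166, 2)·p = 13695 · (1/1494) = 55/6.
E[α(G)] ≥ n − E[|E(G)|] = 166 − 55/6 = 941/6.
Numerically: ≈ 156.833333.
(This is only a lower bound; the true E[α(G)] may be larger.)

E[α(G)] ≥ 941/6 ≈ 156.833333.


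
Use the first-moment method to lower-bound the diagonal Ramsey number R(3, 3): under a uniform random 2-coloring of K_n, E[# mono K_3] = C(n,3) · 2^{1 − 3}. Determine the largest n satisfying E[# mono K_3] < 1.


We need C(n, 3) · 2^{1 − 3} < 1, i.e. C(n, 3) < 2^{3 − 1} = 4.
Check values of n near the boundary:
  n = 3: C(3, 3) = 1; 1 < 4? YES
  n = 4: C(4, 3) = 4; 4 < 4? NO
  n = 5: C(5, 3) = 10; 10 < 4? NO
The largest n with C(n, 3) < 4 is n = 3 (where E[X] = 1/4 ≈ 0.250000). Hence R(3, 3) > 3, i.e. R(3, 3) ≥ 4.

Largest n = 3; hence R(3, 3) > 3.


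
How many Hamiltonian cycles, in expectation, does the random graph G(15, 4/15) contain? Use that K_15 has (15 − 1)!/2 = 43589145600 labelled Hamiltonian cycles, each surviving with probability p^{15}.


K_15 has (15 − 1)!/2 = 43589145600 labelled Hamiltonian cycles.
For each such Hamiltonian cycle H, let X_H = 1 if all 15 edges of H are present in G. Then P[X_H = 1] = p^{15} = (4/15)^{15} = 1073741824/437893890380859375.
By linearity: E[X] = Σ_H E[X_H] = 43589145600 · p^{15} = 43589145600 · 1073741824/437893890380859375 = 7704277975826432/72081298828125.
Numerically: E[X] ≈ 107.

E[X] = 43589145600 · (4/15)^{15} = 7704277975826432/72081298828125 ≈ 107.


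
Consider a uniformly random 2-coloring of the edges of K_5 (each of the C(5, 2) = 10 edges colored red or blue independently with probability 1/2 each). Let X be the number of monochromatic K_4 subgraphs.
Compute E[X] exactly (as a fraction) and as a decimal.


Let X = Σ_S X_S over the C(5, 4) = 5 subsets S of size 4, where X_S = 1 if the K_4 on S is monochromatic.
For a fixed S, the K_4 on S has C(4, 2) = 6 edges. P[all 6 edges red] = (1/2)^6, and likewise for blue, so P[monochromatic] = 2·(1/2)^6 = 2^{1 − 6} = 1/32.
By linearity of expectation: E[X] = C(5, 4) · 2^{1 − 6} = 5 · 1/32 = 5/32.
Numerically: E[X] ≈ 0.15625.

E[X] = C(5,4)·2^(1−C(4,2)) = 5/32 ≈ 0.15625.


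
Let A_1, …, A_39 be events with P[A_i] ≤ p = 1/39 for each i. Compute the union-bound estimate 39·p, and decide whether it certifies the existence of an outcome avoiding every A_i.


Union bound: P[∪_{i=1}^{39} A_i] ≤ Σ_i P[A_i] ≤ 39·p = 39·(1/39) = 1.
Numerically: 1 ≈ 1.00000.
Is 1 < 1? NO.
Since the bound 1 is ≥ 1, the union bound is uninformative here; it does NOT by itself certify existence.

39·p = 1 ≈ 1.00000; existence NOT certified by the union bound.


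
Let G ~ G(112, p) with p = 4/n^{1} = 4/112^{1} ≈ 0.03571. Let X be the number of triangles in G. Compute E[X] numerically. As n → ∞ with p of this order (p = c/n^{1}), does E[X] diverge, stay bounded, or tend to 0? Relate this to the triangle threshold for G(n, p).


Number of potential triangles: C(112, 3) = 227920.
Each occurs with probability p³ ≈ (0.03571)³ ≈ 4.555394e-05.
By linearity: E[X] = C(112, 3)·p³ ≈ 227920 · 4.555394e-05 ≈ 10.3827.
Here α = 1, so p = 4/n is exactly at the triangle threshold p ~ 1/n. Asymptotically E[X] → c³/6 = 4³/6 = 32/3 ≈ 10.6667, a bounded constant. In this regime the triangle count is asymptotically Poisson(c³/6).

E[X] ≈ 10.3827; in regime p = Θ(1/n^{1}) E[X] stays bounded (at the triangle threshold p ~ 1/n).


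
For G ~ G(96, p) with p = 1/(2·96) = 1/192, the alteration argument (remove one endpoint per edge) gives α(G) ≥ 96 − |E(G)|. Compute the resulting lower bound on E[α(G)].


E[|E(G)|] = C(96, 2)·p = 4560 · (1/192) = 95/4.
E[α(G)] ≥ n − E[|E(G)|] = 96 − 95/4 = 289/4.
Numerically: ≈ 72.2500.
(This is only a lower bound; the true E[α(G)] may be larger.)

E[α(G)] ≥ 289/4 ≈ 72.2500.


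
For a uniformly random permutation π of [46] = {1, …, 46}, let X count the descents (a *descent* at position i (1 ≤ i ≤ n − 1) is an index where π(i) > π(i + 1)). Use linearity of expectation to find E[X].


Write X = Σ X_I over i = 1, …, 45, with X_I the indicator of one descent.
There are 45 indicators.
For each fixed i, the pair (π(i), π(i+1)) is a uniformly random ordered pair of distinct values from {1, …, 46}; by symmetry P[π(i) > π(i+1)] = 1/2.
By linearity: E[X] = 45 · (1/2) = (46 − 1) · (1/2) = 45/2 ≈ 22.50000.

E[X] = 45/2 = 22.50000.


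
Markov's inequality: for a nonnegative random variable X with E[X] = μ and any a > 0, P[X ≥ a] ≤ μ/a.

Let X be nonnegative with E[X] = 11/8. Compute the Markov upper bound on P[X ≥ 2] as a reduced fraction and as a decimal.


μ = E[X] = 11/8, a = 2.
Markov: P[X ≥ 2] ≤ μ/a = (11/8)/2 = 11/16.
Numerically: ≈ 0.68750.
(Since a = 2 > μ = 1.37500, the bound 11/16 is < 1 and informative.)

P[X ≥ 2] ≤ 11/16 ≈ 0.68750.


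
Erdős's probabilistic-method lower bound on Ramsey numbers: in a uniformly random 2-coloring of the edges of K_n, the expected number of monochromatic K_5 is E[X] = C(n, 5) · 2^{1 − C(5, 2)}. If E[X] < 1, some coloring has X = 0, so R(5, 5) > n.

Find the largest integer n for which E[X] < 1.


We need C(n, 5) · 2^{1 − 10} < 1, i.e. C(n, 5) < 2^{10 − 1} = 512.
Check values of n near the boundary:
  n = 5: C(5, 5) = 1; 1 < 512? YES
  n = 6: C(6, 5) = 6; 6 < 512? YES
  n = 7: C(7, 5) = 21; 21 < 512? YES
  n = 8: C(8, 5) = 56; 56 < 512? YES
  n = 9: C(9, 5) = 126; 126 < 512? YES
  n = 10: C(10, 5) = 252; 252 < 512? YES
  n = 11: C(11, 5) = 462; 462 < 512? YES
  n = 12: C(12, 5) = 792; 792 < 512? NO
  n = 13: C(13, 5) = 1287; 1287 < 512? NO
  n = 14: C(14, 5) = 2002; 2002 < 512? NO
The largest n with C(n, 5) < 512 is n = 11 (where E[X] = 231/256 ≈ 0.902). Hence R(5, 5) > 11, i.e. R(5, 5) ≥ 12.

Largest n = 11; hence R(5, 5) > 11.


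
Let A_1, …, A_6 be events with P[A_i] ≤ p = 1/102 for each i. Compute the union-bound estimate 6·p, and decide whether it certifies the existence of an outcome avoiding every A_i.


Union bound: P[∪_{i=1}^{6} A_i] ≤ Σ_i P[A_i] ≤ 6·p = 6·(1/102) = 1/17.
Numerically: 1/17 ≈ 0.059.
Is 1/17 < 1? YES.
Since P[∪ A_i] ≤ 1/17 < 1, the complement has P[∩ A_i^c] ≥ 1 − 1/17 = 16/17 > 0, so some outcome avoids every A_i.

6·p = 1/17 ≈ 0.059; existence CERTIFIED by the union bound.


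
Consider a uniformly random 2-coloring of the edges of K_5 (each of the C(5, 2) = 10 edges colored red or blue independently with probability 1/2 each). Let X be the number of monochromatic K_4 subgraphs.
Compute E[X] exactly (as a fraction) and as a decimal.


Let X = Σ_S X_S over the C(5, 4) = 5 subsets S of size 4, where X_S = 1 if the K_4 on S is monochromatic.
For a fixed S, the K_4 on S has C(4, 2) = 6 edges. P[all 6 edges red] = (1/2)^6, and likewise for blue, so P[monochromatic] = 2·(1/2)^6 = 2^{1 − 6} = 1/32.
By linearity of expectation: E[X] = C(5, 4) · 2^{1 − 6} = 5 · 1/32 = 5/32.
Numerically: E[X] ≈ 0.156250.

E[X] = C(5,4)·2^(1−C(4,2)) = 5/32 ≈ 0.156250.


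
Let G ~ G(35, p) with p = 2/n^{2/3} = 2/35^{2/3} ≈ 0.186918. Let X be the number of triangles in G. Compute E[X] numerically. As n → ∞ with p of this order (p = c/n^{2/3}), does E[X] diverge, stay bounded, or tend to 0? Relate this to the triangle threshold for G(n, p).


Number of potential triangles: C(35, 3) = 6545.
Each occurs with probability p³ ≈ (0.186918)³ ≈ 6.53061224e-03.
By linearity: E[X] = C(35, 3)·p³ ≈ 6545 · 6.53061224e-03 ≈ 42.742857.
Since α = 2/3 < 1, p = c/n^{2/3} ≫ 1/n is above the triangle threshold p ~ 1/n. Asymptotically E[X] ~ (c³/6)·n^{3(1−α)} = (2³/6)·n^{1} → ∞; triangles are abundant w.h.p.

E[X] ≈ 42.742857; in regime p = Θ(1/n^{2/3}) E[X] diverges (above the triangle threshold p ~ 1/n).


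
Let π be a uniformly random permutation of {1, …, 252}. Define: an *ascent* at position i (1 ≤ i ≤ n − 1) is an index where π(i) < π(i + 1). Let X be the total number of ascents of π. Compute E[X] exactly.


Write X = Σ X_I over i = 1, …, 251, with X_I the indicator of one ascent.
There are 251 indicators.
For each fixed i, the pair (π(i), π(i+1)) is a uniformly random ordered pair of distinct values from {1, …, 252}; by symmetry P[π(i) < π(i+1)] = 1/2.
By linearity: E[X] = 251 · (1/2) = (252 − 1) · (1/2) = 251/2 ≈ 125.500000.

E[X] = 251/2 = 125.500000.


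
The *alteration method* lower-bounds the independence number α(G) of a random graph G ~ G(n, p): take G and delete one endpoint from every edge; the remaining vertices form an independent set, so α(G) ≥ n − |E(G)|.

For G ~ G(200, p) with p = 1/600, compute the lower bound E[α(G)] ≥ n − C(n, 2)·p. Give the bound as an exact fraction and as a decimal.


E[|E(G)|] = C(200, 2)·p = 19900 · (1/600) = 199/6.
E[α(G)] ≥ n − E[|E(G)|] = 200 − 199/6 = 1001/6.
Numerically: ≈ 166.833333.
(This is only a lower bound; the true E[α(G)] may be larger.)

E[α(G)] ≥ 1001/6 ≈ 166.833333.


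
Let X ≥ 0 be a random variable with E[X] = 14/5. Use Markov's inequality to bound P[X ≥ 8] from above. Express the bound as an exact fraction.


μ = E[X] = 14/5, a = 8.
Markov: P[X ≥ 8] ≤ μ/a = (14/5)/8 = 7/20.
Numerically: ≈ 0.350000.
(Since a = 8 > μ = 2.800000, the bound 7/20 is < 1 and informative.)

P[X ≥ 8] ≤ 7/20 ≈ 0.350000.


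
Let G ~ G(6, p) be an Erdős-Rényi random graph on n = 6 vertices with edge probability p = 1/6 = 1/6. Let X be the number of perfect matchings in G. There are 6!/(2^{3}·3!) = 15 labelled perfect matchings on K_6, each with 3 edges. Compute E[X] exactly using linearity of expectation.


K_6 has 6!/(2^{3}·3!) = 15 labelled perfect matchings.
For each such perfect matching H, let X_H = 1 if all 3 edges of H are present in G. Then P[X_H = 1] = p^{3} = (1/6)^{3} = 1/216.
By linearity: E[X] = Σ_H E[X_H] = 15 · p^{3} = 15 · 1/216 = 5/72.
Numerically: E[X] ≈ 0.06944.

E[X] = 15 · (1/6)^{3} = 5/72 ≈ 0.06944.


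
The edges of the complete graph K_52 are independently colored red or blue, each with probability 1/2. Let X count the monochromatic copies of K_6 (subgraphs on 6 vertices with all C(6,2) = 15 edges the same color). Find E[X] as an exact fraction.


Let X = Σ_S X_S over the C(52, 6) = 20358520 subsets S of size 6, where X_S = 1 if the K_6 on S is monochromatic.
For a fixed S, the K_6 on S has C(6, 2) = 15 edges. P[all 15 edges red] = (1/2)^15, and likewise for blue, so P[monochromatic] = 2·(1/2)^15 = 2^{1 − 15} = 1/16384.
By linearity of expectation: E[X] = C(52, 6) · 2^{1 − 15} = 20358520 · 1/16384 = 2544815/2048.
Numerically: E[X] ≈ 1242.585449.

E[X] = C(52,6)·2^(1−C(6,2)) = 2544815/2048 ≈ 1242.585449.


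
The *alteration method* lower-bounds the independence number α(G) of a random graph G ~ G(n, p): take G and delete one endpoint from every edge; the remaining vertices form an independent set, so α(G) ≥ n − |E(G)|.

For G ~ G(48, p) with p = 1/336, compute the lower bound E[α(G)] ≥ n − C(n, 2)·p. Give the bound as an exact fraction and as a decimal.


E[|E(G)|] = C(48, 2)·p = 1128 · (1/336) = 47/14.
E[α(G)] ≥ n − E[|E(G)|] = 48 − 47/14 = 625/14.
Numerically: ≈ 44.6429.
(This is only a lower bound; the true E[α(G)] may be larger.)

E[α(G)] ≥ 625/14 ≈ 44.6429.


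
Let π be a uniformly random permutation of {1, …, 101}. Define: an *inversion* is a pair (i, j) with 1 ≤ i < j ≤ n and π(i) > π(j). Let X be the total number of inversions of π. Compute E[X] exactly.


Write X = Σ X_I over the C(101, 2) = 5050 pairs i < j, with X_I the indicator of one inversion.
There are 5050 indicators.
For each fixed pair i < j, the values π(i) and π(j) are two distinct elements of {1, …, 101} in uniformly random order; by symmetry P[π(i) > π(j)] = 1/2.
By linearity: E[X] = 5050 · (1/2) = C(101, 2) · (1/2) = 5050/2 = 2525 ≈ 2525.0000.

E[X] = 2525 = 2525.0000.


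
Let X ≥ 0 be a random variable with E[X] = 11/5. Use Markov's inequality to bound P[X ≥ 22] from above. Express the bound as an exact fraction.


μ = E[X] = 11/5, a = 22.
Markov: P[X ≥ 22] ≤ μ/a = (11/5)/22 = 1/10.
Numerically: ≈ 0.100000.
(Since a = 22 > μ = 2.200000, the bound 1/10 is < 1 and informative.)

P[X ≥ 22] ≤ 1/10 ≈ 0.100000.


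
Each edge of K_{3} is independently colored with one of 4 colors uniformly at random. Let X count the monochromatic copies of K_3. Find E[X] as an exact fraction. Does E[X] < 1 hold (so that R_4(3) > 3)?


E[X] = C(3, 3) · 4^{1 − 3} = 1 · 4^{−2} = 1/16.
As a reduced fraction: E[X] = 1/16 ≈ 0.062.
Is E[X] < 1? YES.
Since E[X] < 1, there exists a 4-coloring of K_{3} with no monochromatic K_3; hence R_4(3) > 3.

E[X] = 1/16 ≈ 0.062; E[X] < 1, so R_4(3) > 3.


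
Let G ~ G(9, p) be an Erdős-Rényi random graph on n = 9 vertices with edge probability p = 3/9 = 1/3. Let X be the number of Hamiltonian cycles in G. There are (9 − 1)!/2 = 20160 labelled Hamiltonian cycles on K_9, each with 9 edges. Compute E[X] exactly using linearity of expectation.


K_9 has (9 − 1)!/2 = 20160 labelled Hamiltonian cycles.
For each such Hamiltonian cycle H, let X_H = 1 if all 9 edges of H are present in G. Then P[X_H = 1] = p^{9} = (1/3)^{9} = 1/19683.
By linearity of expectation: E[X] = Σ_H E[X_H] = 20160 · p^{9} = 20160 · 1/19683 = 2240/2187.
Numerically: E[X] ≈ 1.0242.

E[X] = 20160 · (1/3)^{9} = 2240/2187 ≈ 1.0242.


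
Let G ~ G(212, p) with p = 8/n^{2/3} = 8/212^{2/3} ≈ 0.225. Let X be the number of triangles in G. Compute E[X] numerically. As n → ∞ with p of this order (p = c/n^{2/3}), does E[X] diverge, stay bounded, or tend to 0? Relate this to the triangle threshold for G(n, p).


Number of potential triangles: C(212, 3) = 1565620.
Each occurs with probability p³ ≈ (0.225)³ ≈ 1.139195e-02.
By linearity: E[X] = C(212, 3)·p³ ≈ 1565620 · 1.139195e-02 ≈ 17835.4717.
Since α = 2/3 < 1, p = c/n^{2/3} ≫ 1/n is above the triangle threshold p ~ 1/n. Asymptotically E[X] ~ (c³/6)·n^{3(1−α)} = (8³/6)·n^{1} → ∞; triangles are abundant w.h.p.

E[X] ≈ 17835.4717; in regime p = Θ(1/n^{2/3}) E[X] diverges (above the triangle threshold p ~ 1/n).


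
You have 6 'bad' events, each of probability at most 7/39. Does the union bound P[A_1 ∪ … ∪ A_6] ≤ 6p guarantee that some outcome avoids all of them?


Union bound: P[∪_{i=1}^{6} A_i] ≤ Σ_i P[A_i] ≤ 6·p = 6·(7/39) = 14/13.
Numerically: 14/13 ≈ 1.07692.
Is 14/13 < 1? NO.
Since the bound 14/13 is ≥ 1, the union bound is uninformative here; it does NOT by itself certify existence.

6·p = 14/13 ≈ 1.07692; existence NOT certified by the union bound.


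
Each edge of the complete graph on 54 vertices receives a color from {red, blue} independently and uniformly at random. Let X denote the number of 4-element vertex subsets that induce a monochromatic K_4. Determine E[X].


Let X = Σ_S X_S over the C(54, 4) = 316251 subsets S of size 4, where X_S = 1 if the K_4 on S is monochromatic.
For a fixed S, the K_4 on S has C(4, 2) = 6 edges. P[all 6 edges red] = (1/2)^6, and likewise for blue, so P[monochromatic] = 2·(1/2)^6 = 2^{1 − 6} = 1/32.
By linearity: E[X] = C(54, 4) · 2^{1 − 6} = 316251 · 1/32 = 316251/32.
Numerically: E[X] ≈ 9882.84375.

E[X] = C(54,4)·2^(1−C(4,2)) = 316251/32 ≈ 9882.84375.


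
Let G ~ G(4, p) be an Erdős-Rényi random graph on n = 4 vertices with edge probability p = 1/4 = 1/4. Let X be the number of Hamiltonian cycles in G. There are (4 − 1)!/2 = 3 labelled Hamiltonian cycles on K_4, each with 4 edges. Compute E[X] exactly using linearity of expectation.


K_4 has (4 − 1)!/2 = 3 labelled Hamiltonian cycles.
For each such Hamiltonian cycle H, let X_H = 1 if all 4 edges of H are present in G. Then P[X_H = 1] = p^{4} = (1/4)^{4} = 1/256.
By linearity: E[X] = Σ_H E[X_H] = 3 · p^{4} = 3 · 1/256 = 3/256.
Numerically: E[X] ≈ 0.01172.

E[X] = 3 · (1/4)^{4} = 3/256 ≈ 0.01172.


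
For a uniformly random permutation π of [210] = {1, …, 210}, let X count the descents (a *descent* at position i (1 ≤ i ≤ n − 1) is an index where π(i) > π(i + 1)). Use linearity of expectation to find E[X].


Write X = Σ X_I over i = 1, …, 209, with X_I the indicator of one descent.
There are 209 indicators.
For each fixed i, the pair (π(i), π(i+1)) is a uniformly random ordered pair of distinct values from {1, …, 210}; by symmetry P[π(i) > π(i+1)] = 1/2.
By linearity: E[X] = 209 · (1/2) = (210 − 1) · (1/2) = 209/2 ≈ 104.50000.

E[X] = 209/2 = 104.50000.


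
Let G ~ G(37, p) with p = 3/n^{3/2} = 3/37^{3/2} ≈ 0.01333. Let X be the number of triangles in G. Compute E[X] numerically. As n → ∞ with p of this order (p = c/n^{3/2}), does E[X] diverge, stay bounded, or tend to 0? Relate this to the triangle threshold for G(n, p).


Number of potential triangles: C(37, 3) = 7770.
Each occurs with probability p³ ≈ (0.01333)³ ≈ 2.368405e-06.
By linearity: E[X] = C(37, 3)·p³ ≈ 7770 · 2.368405e-06 ≈ 0.0184.
Since α = 3/2 > 1, p = c/n^{3/2} = o(1/n) is below the triangle threshold p ~ 1/n. Asymptotically E[X] ~ (c³/6)·n^{3(1−α)} = (3³/6)·n^{-1.5} → 0, so by Markov's inequality G has no triangles w.h.p.

E[X] ≈ 0.0184; in regime p = Θ(1/n^{3/2}) E[X] tends to 0 (below the triangle threshold p ~ 1/n).


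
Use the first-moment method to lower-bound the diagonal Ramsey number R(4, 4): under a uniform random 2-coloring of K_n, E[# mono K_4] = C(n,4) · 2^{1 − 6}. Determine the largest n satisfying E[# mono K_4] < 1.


We need C(n, 4) · 2^{1 − 6} < 1, i.e. C(n, 4) < 2^{6 − 1} = 32.
Check values of n near the boundary:
  n = 4: C(4, 4) = 1; 1 < 32? YES
  n = 5: C(5, 4) = 5; 5 < 32? YES
  n = 6: C(6, 4) = 15; 15 < 32? YES
  n = 7: C(7, 4) = 35; 35 < 32? NO
  n = 8: C(8, 4) = 70; 70 < 32? NO
The largest n with C(n, 4) < 32 is n = 6 (where E[X] = 15/32 ≈ 0.4687500). Hence R(4, 4) > 6, i.e. R(4, 4) ≥ 7.

Largest n = 6; hence R(4, 4) > 6.


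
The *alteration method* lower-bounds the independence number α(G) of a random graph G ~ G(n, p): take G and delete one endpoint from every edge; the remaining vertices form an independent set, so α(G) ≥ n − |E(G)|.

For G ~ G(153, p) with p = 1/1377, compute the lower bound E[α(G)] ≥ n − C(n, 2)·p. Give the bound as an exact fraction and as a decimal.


E[|E(G)|] = C(153, 2)·p = 11628 · (1/1377) = 76/9.
E[α(G)] ≥ n − E[|E(G)|] = 153 − 76/9 = 1301/9.
Numerically: ≈ 144.556.
(This is only a lower bound; the true E[α(G)] may be larger.)

E[α(G)] ≥ 1301/9 ≈ 144.556.


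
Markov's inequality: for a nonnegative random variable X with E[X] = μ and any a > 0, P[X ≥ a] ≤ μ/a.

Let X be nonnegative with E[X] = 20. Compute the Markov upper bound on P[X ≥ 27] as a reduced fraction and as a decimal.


μ = E[X] = 20, a = 27.
Markov: P[X ≥ 27] ≤ μ/a = (20)/27 = 20/27.
Numerically: ≈ 0.740741.
(Since a = 27 > μ = 20.000000, the bound 20/27 is < 1 and informative.)

P[X ≥ 27] ≤ 20/27 ≈ 0.740741.


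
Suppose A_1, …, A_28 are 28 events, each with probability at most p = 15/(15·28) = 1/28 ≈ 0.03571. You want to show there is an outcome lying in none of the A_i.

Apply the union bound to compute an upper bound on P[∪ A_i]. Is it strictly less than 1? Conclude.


Union bound: P[∪_{i=1}^{28} A_i] ≤ Σ_i P[A_i] ≤ 28·p = 28·(1/28) = 1.
Numerically: 1 ≈ 1.00000.
Is 1 < 1? NO.
Since the bound 1 is ≥ 1, the union bound is uninformative here; it does NOT by itself certify existence.

28·p = 1 ≈ 1.00000; existence NOT certified by the union bound.


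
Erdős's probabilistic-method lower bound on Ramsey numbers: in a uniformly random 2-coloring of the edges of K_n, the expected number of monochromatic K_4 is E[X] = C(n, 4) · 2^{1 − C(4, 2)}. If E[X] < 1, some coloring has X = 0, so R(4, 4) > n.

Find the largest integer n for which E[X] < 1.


We need C(n, 4) · 2^{1 − 6} < 1, i.e. C(n, 4) < 2^{6 − 1} = 32.
Check values of n near the boundary:
  n = 4: C(4, 4) = 1; 1 < 32? YES
  n = 5: C(5, 4) = 5; 5 < 32? YES
  n = 6: C(6, 4) = 15; 15 < 32? YES
  n = 7: C(7, 4) = 35; 35 < 32? NO
The largest n with C(n, 4) < 32 is n = 6 (where E[X] = 15/32 ≈ 0.4688). Hence R(4, 4) > 6, i.e. R(4, 4) ≥ 7.

Largest n = 6; hence R(4, 4) > 6.


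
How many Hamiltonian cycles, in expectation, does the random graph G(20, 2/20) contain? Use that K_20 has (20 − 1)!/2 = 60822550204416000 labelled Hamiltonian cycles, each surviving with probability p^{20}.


K_20 has (20 − 1)!/2 = 60822550204416000 labelled Hamiltonian cycles.
For each such Hamiltonian cycle H, let X_H = 1 if all 20 edges of H are present in G. Then P[X_H = 1] = p^{20} = (1/10)^{20} = 1/100000000000000000000.
Summing the indicators: E[X] = Σ_H E[X_H] = 60822550204416000 · p^{20} = 60822550204416000 · 1/100000000000000000000 = 14849255421/24414062500000.
Numerically: E[X] ≈ 0.00060823.

E[X] = 60822550204416000 · (1/10)^{20} = 14849255421/24414062500000 ≈ 0.00060823.


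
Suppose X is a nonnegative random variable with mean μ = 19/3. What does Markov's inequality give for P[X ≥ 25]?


μ = E[X] = 19/3, a = 25.
Markov: P[X ≥ 25] ≤ μ/a = (19/3)/25 = 19/75.
Numerically: ≈ 0.25333.
(Since a = 25 > μ = 6.33333, the bound 19/75 is < 1 and informative.)

P[X ≥ 25] ≤ 19/75 ≈ 0.25333.


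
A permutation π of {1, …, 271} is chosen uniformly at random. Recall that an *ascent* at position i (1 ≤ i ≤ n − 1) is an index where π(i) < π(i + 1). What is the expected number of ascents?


Write X = Σ X_I over i = 1, …, 270, with X_I the indicator of one ascent.
There are 270 indicators.
For each fixed i, the pair (π(i), π(i+1)) is a uniformly random ordered pair of distinct values from {1, …, 271}; by symmetry P[π(i) < π(i+1)] = 1/2.
By linearity: E[X] = 270 · (1/2) = (271 − 1) · (1/2) = 135 ≈ 135.0000.

E[X] = 135 = 135.0000.


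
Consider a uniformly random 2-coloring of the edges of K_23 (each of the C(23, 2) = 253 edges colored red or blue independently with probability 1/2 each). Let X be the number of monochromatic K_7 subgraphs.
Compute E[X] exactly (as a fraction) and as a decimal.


Let X = Σ_S X_S over the C(23, 7) = 245157 subsets S of size 7, where X_S = 1 if the K_7 on S is monochromatic.
For a fixed S, the K_7 on S has C(7, 2) = 21 edges. P[all 21 edges red] = (1/2)^21, and likewise for blue, so P[monochromatic] = 2·(1/2)^21 = 2^{1 − 21} = 1/1048576.
By linearity: E[X] = C(23, 7) · 2^{1 − 21} = 245157 · 1/1048576 = 245157/1048576.
Numerically: E[X] ≈ 0.234.

E[X] = C(23,7)·2^(1−C(7,2)) = 245157/1048576 ≈ 0.234.


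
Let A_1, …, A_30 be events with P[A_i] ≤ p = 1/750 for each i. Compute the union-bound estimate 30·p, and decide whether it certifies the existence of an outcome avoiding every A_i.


Union bound: P[∪_{i=1}^{30} A_i] ≤ Σ_i P[A_i] ≤ 30·p = 30·(1/750) = 1/25.
Numerically: 1/25 ≈ 0.040000.
Is 1/25 < 1? YES.
Since P[∪ A_i] ≤ 1/25 < 1, the complement has P[∩ A_i^c] ≥ 1 − 1/25 = 24/25 > 0, so some outcome avoids every A_i.

30·p = 1/25 ≈ 0.040000; existence CERTIFIED by the union bound.


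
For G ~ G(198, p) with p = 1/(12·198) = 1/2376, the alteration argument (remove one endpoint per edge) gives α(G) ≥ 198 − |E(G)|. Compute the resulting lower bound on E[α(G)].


E[|E(G)|] = C(198, 2)·p = 19503 · (1/2376) = 197/24.
E[α(G)] ≥ n − E[|E(G)|] = 198 − 197/24 = 4555/24.
Numerically: ≈ 189.792.
(This is only a lower bound; the true E[α(G)] may be larger.)

E[α(G)] ≥ 4555/24 ≈ 189.792.


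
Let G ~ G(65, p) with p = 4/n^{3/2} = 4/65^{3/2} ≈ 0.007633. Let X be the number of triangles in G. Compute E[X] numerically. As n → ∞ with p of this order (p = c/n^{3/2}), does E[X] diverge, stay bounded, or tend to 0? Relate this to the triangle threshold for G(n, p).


Number of potential triangles: C(65, 3) = 43680.
Each occurs with probability p³ ≈ (0.007633)³ ≈ 4.447028e-07.
By linearity: E[X] = C(65, 3)·p³ ≈ 43680 · 4.447028e-07 ≈ 0.0194.
Since α = 3/2 > 1, p = c/n^{3/2} = o(1/n) is below the triangle threshold p ~ 1/n. Asymptotically E[X] ~ (c³/6)·n^{3(1−α)} = (4³/6)·n^{-1.5} → 0, so by Markov's inequality G has no triangles w.h.p.

E[X] ≈ 0.0194; in regime p = Θ(1/n^{3/2}) E[X] tends to 0 (below the triangle threshold p ~ 1/n).


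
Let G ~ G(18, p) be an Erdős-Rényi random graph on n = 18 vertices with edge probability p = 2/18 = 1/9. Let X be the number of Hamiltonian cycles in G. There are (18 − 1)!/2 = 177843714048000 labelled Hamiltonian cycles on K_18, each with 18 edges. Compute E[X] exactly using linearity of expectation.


K_18 has (18 − 1)!/2 = 177843714048000 labelled Hamiltonian cycles.
For each such Hamiltonian cycle H, let X_H = 1 if all 18 edges of H are present in G. Then P[X_H = 1] = p^{18} = (1/9)^{18} = 1/150094635296999121.
Summing the indicators: E[X] = Σ_H E[X_H] = 177843714048000 · p^{18} = 177843714048000 · 1/150094635296999121 = 243955712000/205891132094649.
Numerically: E[X] ≈ 0.00118.

E[X] = 177843714048000 · (1/9)^{18} = 243955712000/205891132094649 ≈ 0.00118.


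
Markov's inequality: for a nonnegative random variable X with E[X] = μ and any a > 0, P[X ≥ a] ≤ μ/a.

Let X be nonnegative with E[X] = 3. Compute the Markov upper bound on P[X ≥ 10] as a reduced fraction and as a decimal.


μ = E[X] = 3, a = 10.
Markov: P[X ≥ 10] ≤ μ/a = (3)/10 = 3/10.
Numerically: ≈ 0.3000.
(Since a = 10 > μ = 3.0000, the bound 3/10 is < 1 and informative.)

P[X ≥ 10] ≤ 3/10 ≈ 0.3000.


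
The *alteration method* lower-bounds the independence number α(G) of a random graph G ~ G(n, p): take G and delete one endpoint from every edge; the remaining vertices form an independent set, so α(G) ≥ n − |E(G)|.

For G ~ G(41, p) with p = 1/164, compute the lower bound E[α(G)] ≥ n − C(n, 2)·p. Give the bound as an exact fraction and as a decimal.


E[|E(G)|] = C(41, 2)·p = 820 · (1/164) = 5.
E[α(G)] ≥ n − E[|E(G)|] = 41 − 5 = 36.
Numerically: ≈ 36.000000.
(This is only a lower bound; the true E[α(G)] may be larger.)

E[α(G)] ≥ 36 ≈ 36.000000.


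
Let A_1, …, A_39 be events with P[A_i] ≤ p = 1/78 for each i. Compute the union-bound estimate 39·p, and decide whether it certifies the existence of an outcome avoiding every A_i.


Union bound: P[∪_{i=1}^{39} A_i] ≤ Σ_i P[A_i] ≤ 39·p = 39·(1/78) = 1/2.
Numerically: 1/2 ≈ 0.50000.
Is 1/2 < 1? YES.
Since P[∪ A_i] ≤ 1/2 < 1, the complement has P[∩ A_i^c] ≥ 1 − 1/2 = 1/2 > 0, so some outcome avoids every A_i.

39·p = 1/2 ≈ 0.50000; existence CERTIFIED by the union bound.


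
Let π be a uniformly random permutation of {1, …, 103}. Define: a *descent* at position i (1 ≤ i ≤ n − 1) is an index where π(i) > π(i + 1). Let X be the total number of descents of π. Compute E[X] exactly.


Write X = Σ X_I over i = 1, …, 102, with X_I the indicator of one descent.
There are 102 indicators.
For each fixed i, the pair (π(i), π(i+1)) is a uniformly random ordered pair of distinct values from {1, …, 103}; by symmetry P[π(i) > π(i+1)] = 1/2.
By linearity: E[X] = 102 · (1/2) = (103 − 1) · (1/2) = 51 ≈ 51.0000.

E[X] = 51 = 51.0000.


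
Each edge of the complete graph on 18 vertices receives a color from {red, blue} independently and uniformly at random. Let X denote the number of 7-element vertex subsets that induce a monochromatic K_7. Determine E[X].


Let X = Σ_S X_S over the C(18, 7) = 31824 subsets S of size 7, where X_S = 1 if the K_7 on S is monochromatic.
For a fixed S, the K_7 on S has C(7, 2) = 21 edges. P[all 21 edges red] = (1/2)^21, and likewise for blue, so P[monochromatic] = 2·(1/2)^21 = 2^{1 − 21} = 1/1048576.
By linearity: E[X] = C(18, 7) · 2^{1 − 21} = 31824 · 1/1048576 = 1989/65536.
Numerically: E[X] ≈ 0.030.

E[X] = C(18,7)·2^(1−C(7,2)) = 1989/65536 ≈ 0.030.


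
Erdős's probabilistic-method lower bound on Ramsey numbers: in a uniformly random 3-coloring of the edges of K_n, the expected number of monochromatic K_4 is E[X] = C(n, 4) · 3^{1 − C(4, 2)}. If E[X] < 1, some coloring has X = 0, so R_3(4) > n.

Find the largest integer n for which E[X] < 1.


We need C(n, 4) · 3^{1 − 6} < 1, i.e. C(n, 4) < 3^{6 − 1} = 243.
Check values of n near the boundary:
  n = 5: C(5, 4) = 5; 5 < 243? YES
  n = 6: C(6, 4) = 15; 15 < 243? YES
  n = 7: C(7, 4) = 35; 35 < 243? YES
  n = 8: C(8, 4) = 70; 70 < 243? YES
  n = 9: C(9, 4) = 126; 126 < 243? YES
  n = 10: C(10, 4) = 210; 210 < 243? YES
  n = 11: C(11, 4) = 330; 330 < 243? NO
  n = 12: C(12, 4) = 495; 495 < 243? NO
The largest n with C(n, 4) < 243 is n = 10 (where E[X] = 70/81 ≈ 0.864). Hence R_3(4) > 10, i.e. R_3(4) ≥ 11.

Largest n = 10; hence R_3(4) > 10.


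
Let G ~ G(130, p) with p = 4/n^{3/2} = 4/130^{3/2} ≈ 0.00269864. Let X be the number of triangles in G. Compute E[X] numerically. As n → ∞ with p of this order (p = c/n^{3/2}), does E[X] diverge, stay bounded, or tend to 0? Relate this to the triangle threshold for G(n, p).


Number of potential triangles: C(130, 3) = 357760.
Each occurs with probability p³ ≈ (0.00269864)³ ≈ 1.96532731e-08.
By linearity: E[X] = C(130, 3)·p³ ≈ 357760 · 1.96532731e-08 ≈ 0.007031.
Since α = 3/2 > 1, p = c/n^{3/2} = o(1/n) is below the triangle threshold p ~ 1/n. Asymptotically E[X] ~ (c³/6)·n^{3(1−α)} = (4³/6)·n^{-1.5} → 0, so by Markov's inequality G has no triangles w.h.p.

E[X] ≈ 0.007031; in regime p = Θ(1/n^{3/2}) E[X] tends to 0 (below the triangle threshold p ~ 1/n).


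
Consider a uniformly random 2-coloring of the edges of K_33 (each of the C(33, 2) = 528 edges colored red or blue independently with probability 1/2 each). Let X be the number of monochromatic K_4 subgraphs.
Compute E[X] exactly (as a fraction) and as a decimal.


Let X = Σ_S X_S over the C(33, 4) = 40920 subsets S of size 4, where X_S = 1 if the K_4 on S is monochromatic.
For a fixed S, the K_4 on S has C(4, 2) = 6 edges. P[all 6 edges red] = (1/2)^6, and likewise for blue, so P[monochromatic] = 2·(1/2)^6 = 2^{1 − 6} = 1/32.
By linearity: E[X] = C(33, 4) · 2^{1 − 6} = 40920 · 1/32 = 5115/4.
Numerically: E[X] ≈ 1278.75000.

E[X] = C(33,4)·2^(1−C(4,2)) = 5115/4 ≈ 1278.75000.


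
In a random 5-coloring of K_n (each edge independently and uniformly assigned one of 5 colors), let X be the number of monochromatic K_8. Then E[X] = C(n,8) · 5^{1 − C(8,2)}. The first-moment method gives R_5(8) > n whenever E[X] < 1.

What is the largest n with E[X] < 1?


We need C(n, 8) · 5^{1 − 28} < 1, i.e. C(n, 8) < 5^{28 − 1} = 7450580596923828125.
Check values of n near the boundary:
  n = 857: C(857, 8) = 6983854138365964575; 6983854138365964575 < 7450580596923828125? YES
  n = 858: C(858, 8) = 7049584530256467771; 7049584530256467771 < 7450580596923828125? YES
  n = 859: C(859, 8) = 7115855595170747139; 7115855595170747139 < 7450580596923828125? YES
  n = 860: C(860, 8) = 7182671140665308145; 7182671140665308145 < 7450580596923828125? YES
  n = 861: C(861, 8) = 7250034996615275865; 7250034996615275865 < 7450580596923828125? YES
  n = 862: C(862, 8) = 7317951015318931845; 7317951015318931845 < 7450580596923828125? YES
  n = 863: C(863, 8) = 7386423071602617757; 7386423071602617757 < 7450580596923828125? YES
  n = 864: C(864, 8) = 7455455062926006708; 7455455062926006708 < 7450580596923828125? NO
  n = 865: C(865, 8) = 7525050909487743060; 7525050909487743060 < 7450580596923828125? NO
  n = 866: C(866, 8) = 7595214554331451620; 7595214554331451620 < 7450580596923828125? NO
The largest n with C(n, 8) < 7450580596923828125 is n = 863 (where E[X] = 7386423071602617757/7450580596923828125 ≈ 0.99139). Hence R_5(8) > 863, i.e. R_5(8) ≥ 864.

Largest n = 863; hence R_5(8) > 863.
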